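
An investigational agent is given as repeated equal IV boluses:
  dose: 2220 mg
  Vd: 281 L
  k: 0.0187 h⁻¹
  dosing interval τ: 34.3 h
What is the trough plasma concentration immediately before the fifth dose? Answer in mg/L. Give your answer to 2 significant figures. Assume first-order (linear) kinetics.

C₀ per dose = Dose / Vd = 2220 / 281 = 7.900 mg/L
Fraction remaining after one interval: r = e^(−kτ) = e^(−0.01870 × 34.3) = 0.5265
Before dose 5, 4 doses have been given (aged 1τ, 2τ, 3τ, 4τ).
C_trough = C₀ × (r + r² + … + r^4) = C₀ × r(1−r^4)/(1−r)
        = 7.900 × 0.5265 × (1 − 0.07684) / (1 − 0.5265) = 8.109 mg/L

8.1 mg/L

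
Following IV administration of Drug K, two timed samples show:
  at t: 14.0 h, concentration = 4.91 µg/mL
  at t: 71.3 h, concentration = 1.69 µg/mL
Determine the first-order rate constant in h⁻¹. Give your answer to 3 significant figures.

k = ln(C₁/C₂) / (t₂ − t₁) = ln(4.91/1.69) / (71.3 − 14.0)
  = 1.067 / 57.30 = 0.01862 h⁻¹

0.0186 h⁻¹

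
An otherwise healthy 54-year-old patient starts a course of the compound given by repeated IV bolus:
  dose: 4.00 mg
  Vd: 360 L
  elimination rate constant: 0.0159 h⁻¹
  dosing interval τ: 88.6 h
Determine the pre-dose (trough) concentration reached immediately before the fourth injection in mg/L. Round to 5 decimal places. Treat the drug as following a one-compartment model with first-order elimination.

0.00354 mg/L

C₀ per dose = Dose / Vd = 4.00 / 360 = 0.01111 mg/L
Fraction remaining after one interval: r = e^(−kτ) = e^(−0.01590 × 88.6) = 0.2445
Before dose 4, 3 doses have been given (aged 1τ, 2τ, 3τ).
C_trough = C₀ × (r + r² + … + r^3) = C₀ × r(1−r^3)/(1−r)
        = 0.01111 × 0.2445 × (1 − 0.01462) / (1 − 0.2445) = 0.003543 mg/L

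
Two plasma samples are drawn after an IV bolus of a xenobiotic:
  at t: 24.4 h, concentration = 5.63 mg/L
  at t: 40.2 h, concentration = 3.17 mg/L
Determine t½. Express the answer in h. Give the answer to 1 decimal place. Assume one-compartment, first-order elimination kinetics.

19.1 h

k = ln(C₁/C₂) / (t₂ − t₁) = ln(5.63/3.17) / (40.2 − 24.4)
  = 0.5744 / 15.80 = 0.03635 h⁻¹
t½ = ln2 / k = 0.693147 / 0.03635 = 19.07 h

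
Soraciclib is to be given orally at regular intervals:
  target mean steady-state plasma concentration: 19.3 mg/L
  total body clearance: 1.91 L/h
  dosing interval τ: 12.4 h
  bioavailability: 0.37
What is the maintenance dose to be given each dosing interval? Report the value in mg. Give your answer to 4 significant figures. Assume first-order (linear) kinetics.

1235 mg

At steady state, F × (Dose/τ) = Css × CL.
Dose = Css × CL × τ / F = 19.3 × 1.910 × 12.4 / 0.37 = 1235 mg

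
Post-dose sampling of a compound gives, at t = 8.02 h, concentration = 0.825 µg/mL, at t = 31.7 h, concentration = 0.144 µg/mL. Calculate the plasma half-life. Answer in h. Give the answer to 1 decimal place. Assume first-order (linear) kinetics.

k = ln(C₁/C₂) / (t₂ − t₁) = ln(0.825/0.144) / (31.7 − 8.02)
  = 1.746 / 23.68 = 0.07373 h⁻¹
t½ = ln2 / k = 0.693147 / 0.07373 = 9.401 h

9.4 h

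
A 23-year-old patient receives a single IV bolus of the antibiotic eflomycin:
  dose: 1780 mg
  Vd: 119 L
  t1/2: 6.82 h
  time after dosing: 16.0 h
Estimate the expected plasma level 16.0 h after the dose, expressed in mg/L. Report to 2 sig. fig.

C₀ = Dose / Vd = 1780 / 119 = 14.96 mg/L
k = ln2 / t½ = 0.693147 / 6.82 = 0.1016 h⁻¹
C = C₀ · e^(−k·t) = 14.96 × e^(−0.1016 × 16.0)
  = 14.96 × 0.1968 = 2.944 mg/L

2.9 mg/L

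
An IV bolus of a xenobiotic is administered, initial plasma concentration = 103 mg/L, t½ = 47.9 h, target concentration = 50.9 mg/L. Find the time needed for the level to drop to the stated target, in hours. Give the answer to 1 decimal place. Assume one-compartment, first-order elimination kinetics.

48.7 h

k = ln2 / t½ = 0.693147 / 47.9 = 0.01447 h⁻¹
t = ln(C₀ / C) / k = ln(103.0 / 50.9) / 0.01447
  = ln(2.024) / 0.01447 = 0.7051 / 0.01447 = 48.73 h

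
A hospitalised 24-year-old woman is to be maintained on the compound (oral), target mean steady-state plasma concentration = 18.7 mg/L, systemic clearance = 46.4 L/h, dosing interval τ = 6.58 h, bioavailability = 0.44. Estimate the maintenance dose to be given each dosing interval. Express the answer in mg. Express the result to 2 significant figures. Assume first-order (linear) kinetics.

13000 mg

At steady state, F × (Dose/τ) = Css × CL.
Dose = Css × CL × τ / F = 18.7 × 46.40 × 6.58 / 0.44 = 12980 mg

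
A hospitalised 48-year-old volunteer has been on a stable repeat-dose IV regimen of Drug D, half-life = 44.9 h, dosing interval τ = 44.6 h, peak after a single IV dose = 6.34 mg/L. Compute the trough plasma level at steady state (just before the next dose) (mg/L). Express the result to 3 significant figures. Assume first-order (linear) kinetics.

k = ln2 / t½ = 0.693147 / 44.9 = 0.01544 h⁻¹
e^(−kτ) = e^(−0.01544 × 44.6) = 0.5023
Accumulation ratio R = 1 / (1 − e^(−kτ)) = 1 / (1 − 0.5023) = 2.009
Steady-state trough = C₀ × R × e^(−kτ) = 6.34 × 2.009 × 0.5023 = 6.398 mg/L

6.40 mg/L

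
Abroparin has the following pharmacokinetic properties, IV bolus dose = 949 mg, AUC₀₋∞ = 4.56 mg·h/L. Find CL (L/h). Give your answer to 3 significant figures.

208 L/h

CL = Dose / AUC = 949 / 4.56 = 208.1 L/h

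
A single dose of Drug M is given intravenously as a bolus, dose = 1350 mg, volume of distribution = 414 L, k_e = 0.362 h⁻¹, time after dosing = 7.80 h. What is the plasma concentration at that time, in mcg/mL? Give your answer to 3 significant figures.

C₀ = Dose / Vd = 1350 / 414 = 3.261 mg/L
C = C₀ · e^(−k·t) = 3.261 × e^(−0.3620 × 7.80)
  = 3.261 × 0.05939 = 0.1937 mg/L
(0.1937 mg/L = 0.1937 mcg/mL)

0.194 mcg/mL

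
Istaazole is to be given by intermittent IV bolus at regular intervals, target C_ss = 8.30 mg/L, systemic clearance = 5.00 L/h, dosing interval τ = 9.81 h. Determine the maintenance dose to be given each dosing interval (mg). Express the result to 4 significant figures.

At steady state, Dose/τ = Css × CL.
Dose = Css × CL × τ = 8.30 × 5.000 × 9.81 = 407.1 mg

407.1 mg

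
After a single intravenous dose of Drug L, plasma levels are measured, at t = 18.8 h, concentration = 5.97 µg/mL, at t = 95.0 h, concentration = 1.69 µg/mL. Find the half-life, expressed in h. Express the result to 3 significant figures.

41.9 h

k = ln(C₁/C₂) / (t₂ − t₁) = ln(5.97/1.69) / (95.0 − 18.8)
  = 1.262 / 76.20 = 0.01656 h⁻¹
t½ = ln2 / k = 0.693147 / 0.01656 = 41.86 h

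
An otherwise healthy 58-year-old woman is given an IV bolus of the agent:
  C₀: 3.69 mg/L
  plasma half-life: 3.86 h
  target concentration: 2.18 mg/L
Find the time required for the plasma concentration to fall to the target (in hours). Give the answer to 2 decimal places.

k = ln2 / t½ = 0.693147 / 3.86 = 0.1796 h⁻¹
t = ln(C₀ / C) / k = ln(3.690 / 2.18) / 0.1796
  = ln(1.693) / 0.1796 = 0.5265 / 0.1796 = 2.932 h

2.93 h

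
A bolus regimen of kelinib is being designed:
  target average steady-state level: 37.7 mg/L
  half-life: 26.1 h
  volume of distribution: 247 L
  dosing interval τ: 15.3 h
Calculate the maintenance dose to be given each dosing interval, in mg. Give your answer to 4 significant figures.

3784 mg

k = ln2 / t½ = 0.693147 / 26.1 = 0.02656 h⁻¹
CL = k × Vd = 0.02656 × 247 = 6.560 L/h
At steady state, Dose/τ = Css × CL.
Dose = Css × CL × τ = 37.7 × 6.560 × 15.3 = 3784 mg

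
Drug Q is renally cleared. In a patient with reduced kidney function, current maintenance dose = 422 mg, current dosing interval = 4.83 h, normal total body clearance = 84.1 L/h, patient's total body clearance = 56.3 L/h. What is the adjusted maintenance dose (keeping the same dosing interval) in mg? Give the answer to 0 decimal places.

283 mg

To keep the same average steady-state level, dosing rate must scale with clearance.
CL ratio = 56.3 / 84.1 = 0.6694
New dose (same interval) = 422 × 0.6694 = 282.5 mg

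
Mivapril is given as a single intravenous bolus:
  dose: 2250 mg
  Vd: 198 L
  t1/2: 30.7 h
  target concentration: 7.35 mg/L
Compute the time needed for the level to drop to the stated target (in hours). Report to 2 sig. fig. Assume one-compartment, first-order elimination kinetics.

C₀ = Dose / Vd = 2250 / 198 = 11.36 mg/L
k = ln2 / t½ = 0.693147 / 30.7 = 0.02258 h⁻¹
t = ln(C₀ / C) / k = ln(11.36 / 7.35) / 0.02258
  = ln(1.546) / 0.02258 = 0.4357 / 0.02258 = 19.30 h

19 h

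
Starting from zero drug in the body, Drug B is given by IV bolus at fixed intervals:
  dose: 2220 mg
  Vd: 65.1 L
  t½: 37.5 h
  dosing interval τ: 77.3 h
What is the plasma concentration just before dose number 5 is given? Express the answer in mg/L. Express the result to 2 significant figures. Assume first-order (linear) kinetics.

11 mg/L

C₀ per dose = Dose / Vd = 2220 / 65.1 = 34.10 mg/L
k = ln2 / t½ = 0.693147 / 37.5 = 0.01848 h⁻¹
Fraction remaining after one interval: r = e^(−kτ) = e^(−0.01848 × 77.3) = 0.2397
Before dose 5, 4 doses have been given (aged 1τ, 2τ, 3τ, 4τ).
C_trough = C₀ × (r + r² + … + r^4) = C₀ × r(1−r^4)/(1−r)
        = 34.10 × 0.2397 × (1 − 0.003301) / (1 − 0.2397) = 10.72 mg/L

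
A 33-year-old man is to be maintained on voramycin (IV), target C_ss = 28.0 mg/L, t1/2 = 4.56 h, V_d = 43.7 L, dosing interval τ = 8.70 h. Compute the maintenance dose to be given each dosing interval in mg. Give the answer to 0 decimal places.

k = ln2 / t½ = 0.693147 / 4.56 = 0.1520 h⁻¹
CL = k × Vd = 0.1520 × 43.7 = 6.642 L/h
At steady state, Dose/τ = Css × CL.
Dose = Css × CL × τ = 28.0 × 6.642 × 8.70 = 1618 mg

1618 mg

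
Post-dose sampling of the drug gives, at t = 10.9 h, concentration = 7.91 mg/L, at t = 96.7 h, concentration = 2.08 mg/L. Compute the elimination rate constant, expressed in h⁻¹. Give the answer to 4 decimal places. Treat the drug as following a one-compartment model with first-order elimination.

0.0156 h⁻¹

k = ln(C₁/C₂) / (t₂ − t₁) = ln(7.91/2.08) / (96.7 − 10.9)
  = 1.336 / 85.80 = 0.01557 h⁻¹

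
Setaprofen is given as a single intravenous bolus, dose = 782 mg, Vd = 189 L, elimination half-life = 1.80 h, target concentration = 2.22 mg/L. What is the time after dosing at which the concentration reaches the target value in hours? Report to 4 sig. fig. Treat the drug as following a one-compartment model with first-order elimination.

C₀ = Dose / Vd = 782.0 / 189 = 4.138 mg/L
k = ln2 / t½ = 0.693147 / 1.80 = 0.3851 h⁻¹
t = ln(C₀ / C) / k = ln(4.138 / 2.22) / 0.3851
  = ln(1.864) / 0.3851 = 0.6227 / 0.3851 = 1.617 h

1.617 h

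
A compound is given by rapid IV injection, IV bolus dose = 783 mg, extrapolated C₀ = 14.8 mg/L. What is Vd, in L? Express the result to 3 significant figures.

52.9 L

Vd = Dose / C₀ = 783.0 / 14.8 = 52.91 L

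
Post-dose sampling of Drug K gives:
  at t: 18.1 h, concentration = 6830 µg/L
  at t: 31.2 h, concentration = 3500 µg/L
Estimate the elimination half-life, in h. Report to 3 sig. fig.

13.6 h

k = ln(C₁/C₂) / (t₂ − t₁) = ln(6830/3500) / (31.2 − 18.1)
  = 0.6686 / 13.10 = 0.05104 h⁻¹
t½ = ln2 / k = 0.693147 / 0.05104 = 13.58 h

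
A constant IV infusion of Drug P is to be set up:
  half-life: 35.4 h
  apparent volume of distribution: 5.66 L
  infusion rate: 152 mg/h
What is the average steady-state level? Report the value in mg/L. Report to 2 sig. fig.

k = ln2 / t½ = 0.693147 / 35.4 = 0.01958 h⁻¹
CL = k × Vd = 0.01958 × 5.66 = 0.1108 L/h
At steady state Css = R₀ / CL = 152 / 0.1108 = 1372 mg/L

1400 mg/L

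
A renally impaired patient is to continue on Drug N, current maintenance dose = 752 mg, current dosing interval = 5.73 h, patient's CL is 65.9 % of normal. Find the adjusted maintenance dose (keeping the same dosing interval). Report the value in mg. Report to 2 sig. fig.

500 mg

To keep the same average steady-state level, dosing rate must scale with clearance.
CL ratio = 65.9 / 100 = 0.6590
New dose (same interval) = 752 × 0.6590 = 495.6 mg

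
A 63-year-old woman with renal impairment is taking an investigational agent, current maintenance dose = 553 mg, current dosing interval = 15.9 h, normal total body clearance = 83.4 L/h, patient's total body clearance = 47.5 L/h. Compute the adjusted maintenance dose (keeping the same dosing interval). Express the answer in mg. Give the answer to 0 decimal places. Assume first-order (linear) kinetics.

To keep the same average steady-state level, dosing rate must scale with clearance.
CL ratio = 47.5 / 83.4 = 0.5695
New dose (same interval) = 553 × 0.5695 = 314.9 mg

315 mg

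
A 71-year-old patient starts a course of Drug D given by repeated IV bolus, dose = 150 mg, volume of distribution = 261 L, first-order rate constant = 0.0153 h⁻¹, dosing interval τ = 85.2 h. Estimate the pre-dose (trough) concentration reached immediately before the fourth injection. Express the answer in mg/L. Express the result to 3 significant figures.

0.210 mg/L

C₀ per dose = Dose / Vd = 150 / 261 = 0.5747 mg/L
Fraction remaining after one interval: r = e^(−kτ) = e^(−0.01530 × 85.2) = 0.2716
Before dose 4, 3 doses have been given (aged 1τ, 2τ, 3τ).
C_trough = C₀ × (r + r² + … + r^3) = C₀ × r(1−r^3)/(1−r)
        = 0.5747 × 0.2716 × (1 − 0.02003) / (1 − 0.2716) = 0.2100 mg/L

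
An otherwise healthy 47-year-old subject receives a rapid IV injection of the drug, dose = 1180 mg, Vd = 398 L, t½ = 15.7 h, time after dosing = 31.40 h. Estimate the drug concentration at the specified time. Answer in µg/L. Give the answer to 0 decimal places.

C₀ = Dose / Vd = 1180 / 398 = 2.965 mg/L
k = ln2 / t½ = 0.693147 / 15.7 = 0.04415 h⁻¹
t / t½ = 31.40 / 15.7 = 2 half-lives
C = C₀ × (1/2)^2 = 2.965 × 0.2500 = 0.7413 mg/L
Convert: 0.7413 mg/L × 1000 = 741.3 µg/L

741 µg/L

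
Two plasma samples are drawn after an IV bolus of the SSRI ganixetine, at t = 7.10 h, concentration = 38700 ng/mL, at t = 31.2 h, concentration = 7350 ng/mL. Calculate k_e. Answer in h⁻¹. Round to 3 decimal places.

0.069 h⁻¹

k = ln(C₁/C₂) / (t₂ − t₁) = ln(38700/7350) / (31.2 − 7.10)
  = 1.661 / 24.10 = 0.06892 h⁻¹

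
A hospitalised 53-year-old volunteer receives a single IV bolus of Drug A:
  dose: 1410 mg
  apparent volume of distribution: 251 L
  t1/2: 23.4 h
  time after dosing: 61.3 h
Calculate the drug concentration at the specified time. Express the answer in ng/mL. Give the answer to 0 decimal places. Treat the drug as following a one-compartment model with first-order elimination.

C₀ = Dose / Vd = 1410 / 251 = 5.618 mg/L
k = ln2 / t½ = 0.693147 / 23.4 = 0.02962 h⁻¹
C = C₀ · e^(−k·t) = 5.618 × e^(−0.02962 × 61.3)
  = 5.618 × 0.1627 = 0.9140 mg/L
Convert: 0.9140 mg/L × 1000 = 914.0 ng/mL

914 ng/mL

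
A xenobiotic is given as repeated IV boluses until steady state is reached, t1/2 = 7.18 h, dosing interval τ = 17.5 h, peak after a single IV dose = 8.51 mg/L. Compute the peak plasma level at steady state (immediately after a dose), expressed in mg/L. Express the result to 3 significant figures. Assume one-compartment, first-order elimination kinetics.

10.4 mg/L

k = ln2 / t½ = 0.693147 / 7.18 = 0.09654 h⁻¹
e^(−kτ) = e^(−0.09654 × 17.5) = 0.1846
Accumulation ratio R = 1 / (1 − e^(−kτ)) = 1 / (1 − 0.1846) = 1.226
Steady-state peak = C₀ × R = 8.51 × 1.226 = 10.43 mg/L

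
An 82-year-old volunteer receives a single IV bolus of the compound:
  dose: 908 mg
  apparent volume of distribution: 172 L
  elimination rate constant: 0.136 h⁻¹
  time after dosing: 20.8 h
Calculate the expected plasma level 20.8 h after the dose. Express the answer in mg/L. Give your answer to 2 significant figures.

0.31 mg/L

C₀ = Dose / Vd = 908.0 / 172 = 5.279 mg/L
C = C₀ · e^(−k·t) = 5.279 × e^(−0.1360 × 20.8)
  = 5.279 × 0.05908 = 0.3119 mg/L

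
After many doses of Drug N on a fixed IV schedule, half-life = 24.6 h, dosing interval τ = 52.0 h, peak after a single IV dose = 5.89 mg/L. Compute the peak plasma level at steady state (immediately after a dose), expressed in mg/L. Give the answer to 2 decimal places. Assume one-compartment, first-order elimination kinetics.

7.66 mg/L

k = ln2 / t½ = 0.693147 / 24.6 = 0.02818 h⁻¹
e^(−kτ) = e^(−0.02818 × 52.0) = 0.2310
Accumulation ratio R = 1 / (1 − e^(−kτ)) = 1 / (1 − 0.2310) = 1.300
Steady-state peak = C₀ × R = 5.89 × 1.300 = 7.657 mg/L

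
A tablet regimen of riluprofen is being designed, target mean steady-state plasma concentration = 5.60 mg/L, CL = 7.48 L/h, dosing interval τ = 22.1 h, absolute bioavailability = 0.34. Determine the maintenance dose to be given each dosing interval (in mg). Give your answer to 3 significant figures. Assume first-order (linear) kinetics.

2720 mg

At steady state, F × (Dose/τ) = Css × CL.
Dose = Css × CL × τ / F = 5.60 × 7.480 × 22.1 / 0.34 = 2723 mg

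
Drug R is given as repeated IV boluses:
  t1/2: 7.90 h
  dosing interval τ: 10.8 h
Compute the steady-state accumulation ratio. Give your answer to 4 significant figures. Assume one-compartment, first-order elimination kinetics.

1.633

k = ln2 / t½ = 0.693147 / 7.90 = 0.08774 h⁻¹
e^(−kτ) = e^(−0.08774 × 10.8) = 0.3877
Accumulation ratio R = 1 / (1 − e^(−kτ)) = 1 / (1 − 0.3877) = 1.633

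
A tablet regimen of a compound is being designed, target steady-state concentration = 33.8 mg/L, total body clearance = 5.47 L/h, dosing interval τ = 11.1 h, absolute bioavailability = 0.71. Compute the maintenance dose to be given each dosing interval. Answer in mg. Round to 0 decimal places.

At steady state, F × (Dose/τ) = Css × CL.
Dose = Css × CL × τ / F = 33.8 × 5.470 × 11.1 / 0.71 = 2890 mg

2890 mg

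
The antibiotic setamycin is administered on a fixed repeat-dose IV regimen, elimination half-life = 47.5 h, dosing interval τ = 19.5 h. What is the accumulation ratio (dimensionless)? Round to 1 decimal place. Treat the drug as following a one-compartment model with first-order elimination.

k = ln2 / t½ = 0.693147 / 47.5 = 0.01459 h⁻¹
e^(−kτ) = e^(−0.01459 × 19.5) = 0.7524
Accumulation ratio R = 1 / (1 − e^(−kτ)) = 1 / (1 − 0.7524) = 4.039

4.0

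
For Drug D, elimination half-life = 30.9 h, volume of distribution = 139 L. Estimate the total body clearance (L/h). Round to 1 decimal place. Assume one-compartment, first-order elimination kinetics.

3.1 L/h

k = ln2 / t½ = 0.693147 / 30.9 = 0.02243 h⁻¹
CL = k × Vd = 0.02243 × 139 = 3.118 L/h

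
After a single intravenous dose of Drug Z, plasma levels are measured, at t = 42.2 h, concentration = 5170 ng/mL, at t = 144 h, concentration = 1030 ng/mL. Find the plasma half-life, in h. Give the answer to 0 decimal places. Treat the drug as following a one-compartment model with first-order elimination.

44 h

k = ln(C₁/C₂) / (t₂ − t₁) = ln(5170/1030) / (144 − 42.2)
  = 1.613 / 101.8 = 0.01584 h⁻¹
t½ = ln2 / k = 0.693147 / 0.01584 = 43.76 h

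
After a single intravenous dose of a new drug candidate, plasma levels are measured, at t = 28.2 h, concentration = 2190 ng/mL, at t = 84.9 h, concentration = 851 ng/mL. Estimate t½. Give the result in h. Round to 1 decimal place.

41.6 h

k = ln(C₁/C₂) / (t₂ − t₁) = ln(2190/851) / (84.9 − 28.2)
  = 0.9452 / 56.70 = 0.01667 h⁻¹
t½ = ln2 / k = 0.693147 / 0.01667 = 41.58 h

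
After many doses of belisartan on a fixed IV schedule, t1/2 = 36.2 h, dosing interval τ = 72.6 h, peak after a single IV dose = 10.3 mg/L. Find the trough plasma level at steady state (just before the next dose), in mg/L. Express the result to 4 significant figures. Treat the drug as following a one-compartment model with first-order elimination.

3.416 mg/L

k = ln2 / t½ = 0.693147 / 36.2 = 0.01915 h⁻¹
e^(−kτ) = e^(−0.01915 × 72.6) = 0.2490
Accumulation ratio R = 1 / (1 − e^(−kτ)) = 1 / (1 − 0.2490) = 1.332
Steady-state trough = C₀ × R × e^(−kτ) = 10.3 × 1.332 × 0.2490 = 3.416 mg/L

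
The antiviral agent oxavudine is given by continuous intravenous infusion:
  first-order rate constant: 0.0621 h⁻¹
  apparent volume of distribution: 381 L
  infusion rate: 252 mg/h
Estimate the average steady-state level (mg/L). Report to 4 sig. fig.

10.65 mg/L

CL = k × Vd = 0.06210 × 381 = 23.66 L/h
At steady state Css = R₀ / CL = 252 / 23.66 = 10.65 mg/L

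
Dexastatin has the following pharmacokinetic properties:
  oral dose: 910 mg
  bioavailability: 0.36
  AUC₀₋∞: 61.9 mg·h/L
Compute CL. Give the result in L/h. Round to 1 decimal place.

5.3 L/h

CL = F·Dose / AUC = 0.36 × 910 / 61.9 = 5.292 L/h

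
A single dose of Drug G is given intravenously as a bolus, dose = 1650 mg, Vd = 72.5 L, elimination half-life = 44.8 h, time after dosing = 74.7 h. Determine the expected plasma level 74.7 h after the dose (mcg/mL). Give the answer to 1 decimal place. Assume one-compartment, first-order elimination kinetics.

7.2 mcg/mL

C₀ = Dose / Vd = 1650 / 72.5 = 22.76 mg/L
k = ln2 / t½ = 0.693147 / 44.8 = 0.01547 h⁻¹
C = C₀ · e^(−k·t) = 22.76 × e^(−0.01547 × 74.7)
  = 22.76 × 0.3149 = 7.167 mg/L
(7.167 mg/L = 7.167 mcg/mL)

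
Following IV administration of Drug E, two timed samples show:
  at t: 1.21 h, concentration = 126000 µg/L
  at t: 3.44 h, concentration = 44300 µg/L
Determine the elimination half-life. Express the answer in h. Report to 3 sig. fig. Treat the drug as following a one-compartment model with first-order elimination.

k = ln(C₁/C₂) / (t₂ − t₁) = ln(126000/44300) / (3.44 − 1.21)
  = 1.045 / 2.230 = 0.4686 h⁻¹
t½ = ln2 / k = 0.693147 / 0.4686 = 1.479 h

1.48 h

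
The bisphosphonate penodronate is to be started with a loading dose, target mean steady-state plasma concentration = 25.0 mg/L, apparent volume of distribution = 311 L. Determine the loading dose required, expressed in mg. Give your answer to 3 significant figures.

7780 mg

LD = Css × Vd = 25.0 × 311 = 7775 mg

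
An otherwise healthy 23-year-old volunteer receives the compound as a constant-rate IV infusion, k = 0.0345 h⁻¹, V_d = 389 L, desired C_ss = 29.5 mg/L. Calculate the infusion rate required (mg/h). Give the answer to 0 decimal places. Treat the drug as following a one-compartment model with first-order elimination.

CL = k × Vd = 0.03450 × 389 = 13.42 L/h
At steady state, infusion rate R₀ = Css × CL = 29.5 × 13.42 = 395.9 mg/h

396 mg/h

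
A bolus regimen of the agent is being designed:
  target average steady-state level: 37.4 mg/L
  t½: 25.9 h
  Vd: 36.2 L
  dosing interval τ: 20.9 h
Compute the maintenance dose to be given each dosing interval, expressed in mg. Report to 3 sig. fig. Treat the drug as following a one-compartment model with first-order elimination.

k = ln2 / t½ = 0.693147 / 25.9 = 0.02676 h⁻¹
CL = k × Vd = 0.02676 × 36.2 = 0.9687 L/h
At steady state, Dose/τ = Css × CL.
Dose = Css × CL × τ = 37.4 × 0.9687 × 20.9 = 757.2 mg

757 mg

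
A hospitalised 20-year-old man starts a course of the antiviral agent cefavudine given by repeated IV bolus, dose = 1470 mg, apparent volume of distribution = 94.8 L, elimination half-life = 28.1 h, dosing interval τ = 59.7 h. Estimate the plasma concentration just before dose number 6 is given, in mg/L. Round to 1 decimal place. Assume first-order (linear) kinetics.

4.6 mg/L

C₀ per dose = Dose / Vd = 1470 / 94.8 = 15.51 mg/L
k = ln2 / t½ = 0.693147 / 28.1 = 0.02467 h⁻¹
Fraction remaining after one interval: r = e^(−kτ) = e^(−0.02467 × 59.7) = 0.2293
Before dose 6, 5 doses have been given (aged 1τ, 2τ, 3τ, 4τ, 5τ).
C_trough = C₀ × (r + r² + … + r^5) = C₀ × r(1−r^5)/(1−r)
        = 15.51 × 0.2293 × (1 − 0.0006339) / (1 − 0.2293) = 4.612 mg/L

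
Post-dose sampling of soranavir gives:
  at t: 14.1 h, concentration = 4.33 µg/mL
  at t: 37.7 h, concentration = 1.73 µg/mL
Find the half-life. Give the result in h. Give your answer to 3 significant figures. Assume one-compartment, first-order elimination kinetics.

k = ln(C₁/C₂) / (t₂ − t₁) = ln(4.33/1.73) / (37.7 − 14.1)
  = 0.9174 / 23.60 = 0.03887 h⁻¹
t½ = ln2 / k = 0.693147 / 0.03887 = 17.83 h

17.8 h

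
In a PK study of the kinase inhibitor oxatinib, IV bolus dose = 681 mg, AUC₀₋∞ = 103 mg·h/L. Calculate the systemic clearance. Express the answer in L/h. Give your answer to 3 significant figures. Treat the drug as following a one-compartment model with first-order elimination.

6.61 L/h

CL = Dose / AUC = 681 / 103 = 6.612 L/h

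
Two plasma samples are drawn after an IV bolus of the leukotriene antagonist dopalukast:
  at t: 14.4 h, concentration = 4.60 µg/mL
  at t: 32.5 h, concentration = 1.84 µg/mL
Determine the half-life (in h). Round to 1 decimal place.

13.7 h

k = ln(C₁/C₂) / (t₂ − t₁) = ln(4.60/1.84) / (32.5 − 14.4)
  = 0.9163 / 18.10 = 0.05062 h⁻¹
t½ = ln2 / k = 0.693147 / 0.05062 = 13.69 h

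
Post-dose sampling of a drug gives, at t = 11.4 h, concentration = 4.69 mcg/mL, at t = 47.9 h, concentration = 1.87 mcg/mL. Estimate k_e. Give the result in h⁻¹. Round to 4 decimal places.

0.0252 h⁻¹

k = ln(C₁/C₂) / (t₂ − t₁) = ln(4.69/1.87) / (47.9 − 11.4)
  = 0.9195 / 36.50 = 0.02519 h⁻¹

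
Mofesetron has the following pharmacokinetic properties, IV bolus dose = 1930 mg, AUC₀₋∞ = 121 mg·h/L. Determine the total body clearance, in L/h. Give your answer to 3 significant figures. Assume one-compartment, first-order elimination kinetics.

16.0 L/h

CL = Dose / AUC = 1930 / 121 = 15.95 L/h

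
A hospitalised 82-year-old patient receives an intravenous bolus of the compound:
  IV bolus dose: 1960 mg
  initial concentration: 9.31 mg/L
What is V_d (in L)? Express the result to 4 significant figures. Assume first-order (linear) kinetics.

210.5 L

Vd = Dose / C₀ = 1960 / 9.31 = 210.5 L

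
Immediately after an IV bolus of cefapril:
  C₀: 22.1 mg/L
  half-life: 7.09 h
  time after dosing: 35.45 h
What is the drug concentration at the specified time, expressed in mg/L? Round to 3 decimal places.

k = ln2 / t½ = 0.693147 / 7.09 = 0.09776 h⁻¹
t / t½ = 35.45 / 7.09 = 5 half-lives
C = C₀ × (1/2)^5 = 22.10 × 0.03125 = 0.6906 mg/L

0.691 mg/L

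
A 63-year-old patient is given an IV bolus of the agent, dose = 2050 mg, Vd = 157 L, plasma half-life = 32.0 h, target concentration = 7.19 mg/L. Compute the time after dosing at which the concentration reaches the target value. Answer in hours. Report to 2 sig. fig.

28 h

C₀ = Dose / Vd = 2050 / 157 = 13.06 mg/L
k = ln2 / t½ = 0.693147 / 32.0 = 0.02166 h⁻¹
t = ln(C₀ / C) / k = ln(13.06 / 7.19) / 0.02166
  = ln(1.816) / 0.02166 = 0.5966 / 0.02166 = 27.54 h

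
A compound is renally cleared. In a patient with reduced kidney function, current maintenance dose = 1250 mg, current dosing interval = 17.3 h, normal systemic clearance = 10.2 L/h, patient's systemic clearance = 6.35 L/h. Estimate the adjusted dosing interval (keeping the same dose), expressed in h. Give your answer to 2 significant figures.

28 h

To keep the same average steady-state level, dosing rate must scale with clearance.
CL ratio = 6.35 / 10.2 = 0.6225
New interval (same dose) = 17.3 / 0.6225 = 27.79 h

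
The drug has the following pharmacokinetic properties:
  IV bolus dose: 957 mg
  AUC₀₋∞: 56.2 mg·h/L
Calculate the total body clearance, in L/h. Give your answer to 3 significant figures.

CL = Dose / AUC = 957 / 56.2 = 17.03 L/h

17.0 L/h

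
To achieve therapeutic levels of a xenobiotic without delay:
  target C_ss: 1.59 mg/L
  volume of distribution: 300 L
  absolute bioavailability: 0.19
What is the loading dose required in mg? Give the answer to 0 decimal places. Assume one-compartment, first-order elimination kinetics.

LD = Css × Vd / F = 1.59 × 300 / 0.19 = 2511 mg

2511 mg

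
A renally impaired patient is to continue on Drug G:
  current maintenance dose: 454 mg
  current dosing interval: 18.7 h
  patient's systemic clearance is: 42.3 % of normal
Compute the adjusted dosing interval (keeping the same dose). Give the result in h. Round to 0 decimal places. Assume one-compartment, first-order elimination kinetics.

To keep the same average steady-state level, dosing rate must scale with clearance.
CL ratio = 42.3 / 100 = 0.4230
New interval (same dose) = 18.7 / 0.4230 = 44.21 h

44 h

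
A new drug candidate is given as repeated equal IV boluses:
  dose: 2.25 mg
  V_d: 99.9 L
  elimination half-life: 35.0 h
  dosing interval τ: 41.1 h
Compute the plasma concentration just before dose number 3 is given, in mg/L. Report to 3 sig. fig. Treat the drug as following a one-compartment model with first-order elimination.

C₀ per dose = Dose / Vd = 2.25 / 99.9 = 0.02252 mg/L
k = ln2 / t½ = 0.693147 / 35.0 = 0.01980 h⁻¹
Fraction remaining after one interval: r = e^(−kτ) = e^(−0.01980 × 41.1) = 0.4432
Before dose 3, 2 doses have been given (aged 1τ, 2τ).
C_trough = C₀ × (r + r²) = 0.02252 × (0.4432 + 0.1964) = 0.01440 mg/L

0.0144 mg/L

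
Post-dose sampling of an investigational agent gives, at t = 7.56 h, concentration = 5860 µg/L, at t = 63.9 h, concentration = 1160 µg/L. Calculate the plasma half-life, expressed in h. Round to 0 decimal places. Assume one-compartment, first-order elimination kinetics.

k = ln(C₁/C₂) / (t₂ − t₁) = ln(5860/1160) / (63.9 − 7.56)
  = 1.620 / 56.34 = 0.02875 h⁻¹
t½ = ln2 / k = 0.693147 / 0.02875 = 24.11 h

24 h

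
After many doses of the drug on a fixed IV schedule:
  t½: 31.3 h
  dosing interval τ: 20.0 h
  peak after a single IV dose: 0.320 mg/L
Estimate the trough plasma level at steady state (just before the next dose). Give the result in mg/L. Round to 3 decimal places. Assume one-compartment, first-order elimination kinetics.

0.574 mg/L

k = ln2 / t½ = 0.693147 / 31.3 = 0.02215 h⁻¹
e^(−kτ) = e^(−0.02215 × 20.0) = 0.6421
Accumulation ratio R = 1 / (1 − e^(−kτ)) = 1 / (1 − 0.6421) = 2.794
Steady-state trough = C₀ × R × e^(−kτ) = 0.320 × 2.794 × 0.6421 = 0.5741 mg/L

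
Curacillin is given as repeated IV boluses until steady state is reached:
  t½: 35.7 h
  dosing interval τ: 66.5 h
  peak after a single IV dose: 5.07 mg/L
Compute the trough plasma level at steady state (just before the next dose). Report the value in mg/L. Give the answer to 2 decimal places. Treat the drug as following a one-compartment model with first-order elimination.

1.92 mg/L

k = ln2 / t½ = 0.693147 / 35.7 = 0.01942 h⁻¹
e^(−kτ) = e^(−0.01942 × 66.5) = 0.2749
Accumulation ratio R = 1 / (1 − e^(−kτ)) = 1 / (1 − 0.2749) = 1.379
Steady-state trough = C₀ × R × e^(−kτ) = 5.07 × 1.379 × 0.2749 = 1.922 mg/L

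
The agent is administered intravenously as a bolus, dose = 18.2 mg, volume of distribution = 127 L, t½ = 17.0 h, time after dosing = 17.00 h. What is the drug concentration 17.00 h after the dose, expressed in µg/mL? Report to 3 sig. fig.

0.0717 µg/mL

C₀ = Dose / Vd = 18.20 / 127 = 0.1433 mg/L
k = ln2 / t½ = 0.693147 / 17.0 = 0.04077 h⁻¹
t / t½ = 17.00 / 17.0 = 1 half-lives
C = C₀ × (1/2)^1 = 0.1433 × 0.5000 = 0.07165 mg/L
(0.07165 mg/L = 0.07165 µg/mL)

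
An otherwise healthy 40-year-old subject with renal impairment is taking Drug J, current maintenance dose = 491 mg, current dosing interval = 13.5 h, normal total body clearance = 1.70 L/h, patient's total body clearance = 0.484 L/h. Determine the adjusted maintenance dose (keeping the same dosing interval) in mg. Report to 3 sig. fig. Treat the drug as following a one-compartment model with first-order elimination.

To keep the same average steady-state level, dosing rate must scale with clearance.
CL ratio = 0.484 / 1.70 = 0.2847
New dose (same interval) = 491 × 0.2847 = 139.8 mg

140 mg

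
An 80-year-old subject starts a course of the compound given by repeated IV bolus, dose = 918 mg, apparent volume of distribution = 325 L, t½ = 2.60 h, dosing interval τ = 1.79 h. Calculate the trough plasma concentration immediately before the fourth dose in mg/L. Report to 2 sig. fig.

3.5 mg/L

C₀ per dose = Dose / Vd = 918 / 325 = 2.825 mg/L
k = ln2 / t½ = 0.693147 / 2.60 = 0.2666 h⁻¹
Fraction remaining after one interval: r = e^(−kτ) = e^(−0.2666 × 1.79) = 0.6205
Before dose 4, 3 doses have been given (aged 1τ, 2τ, 3τ).
C_trough = C₀ × (r + r² + … + r^3) = C₀ × r(1−r^3)/(1−r)
        = 2.825 × 0.6205 × (1 − 0.2389) / (1 − 0.6205) = 3.516 mg/L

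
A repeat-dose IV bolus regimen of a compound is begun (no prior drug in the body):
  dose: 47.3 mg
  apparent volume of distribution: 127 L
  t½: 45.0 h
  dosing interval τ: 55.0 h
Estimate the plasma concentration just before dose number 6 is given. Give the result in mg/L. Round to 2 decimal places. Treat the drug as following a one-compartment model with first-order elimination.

0.28 mg/L

C₀ per dose = Dose / Vd = 47.3 / 127 = 0.3724 mg/L
k = ln2 / t½ = 0.693147 / 45.0 = 0.01540 h⁻¹
Fraction remaining after one interval: r = e^(−kτ) = e^(−0.01540 × 55.0) = 0.4287
Before dose 6, 5 doses have been given (aged 1τ, 2τ, 3τ, 4τ, 5τ).
C_trough = C₀ × (r + r² + … + r^5) = C₀ × r(1−r^5)/(1−r)
        = 0.3724 × 0.4287 × (1 − 0.01448) / (1 − 0.4287) = 0.2754 mg/L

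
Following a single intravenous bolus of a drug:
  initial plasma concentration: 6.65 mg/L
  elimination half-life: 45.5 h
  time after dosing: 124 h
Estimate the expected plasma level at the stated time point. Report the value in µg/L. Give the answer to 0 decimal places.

k = ln2 / t½ = 0.693147 / 45.5 = 0.01523 h⁻¹
C = C₀ · e^(−k·t) = 6.650 × e^(−0.01523 × 124)
  = 6.650 × 0.1513 = 1.006 mg/L
Convert: 1.006 mg/L × 1000 = 1006 µg/L

1006 µg/L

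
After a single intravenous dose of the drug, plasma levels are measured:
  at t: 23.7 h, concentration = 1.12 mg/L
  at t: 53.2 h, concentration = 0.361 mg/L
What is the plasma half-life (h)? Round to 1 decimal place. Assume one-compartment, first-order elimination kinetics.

k = ln(C₁/C₂) / (t₂ − t₁) = ln(1.12/0.361) / (53.2 − 23.7)
  = 1.132 / 29.50 = 0.03837 h⁻¹
t½ = ln2 / k = 0.693147 / 0.03837 = 18.06 h

18.1 h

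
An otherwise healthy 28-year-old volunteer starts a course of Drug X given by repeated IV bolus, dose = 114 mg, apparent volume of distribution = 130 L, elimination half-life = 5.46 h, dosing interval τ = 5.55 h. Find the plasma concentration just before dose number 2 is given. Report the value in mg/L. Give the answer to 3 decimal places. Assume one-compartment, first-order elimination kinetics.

C₀ per dose = Dose / Vd = 114 / 130 = 0.8769 mg/L
k = ln2 / t½ = 0.693147 / 5.46 = 0.1270 h⁻¹
Fraction remaining after one interval: r = e^(−kτ) = e^(−0.1270 × 5.55) = 0.4942
Before dose 2, 1 dose has been given (aged 1τ).
C_trough = C₀ × r = 0.8769 × 0.4942 = 0.4334 mg/L

0.433 mg/L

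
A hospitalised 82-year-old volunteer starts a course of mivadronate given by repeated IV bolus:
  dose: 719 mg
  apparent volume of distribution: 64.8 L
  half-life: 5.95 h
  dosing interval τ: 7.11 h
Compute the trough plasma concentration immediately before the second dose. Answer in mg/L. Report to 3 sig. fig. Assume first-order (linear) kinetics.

C₀ per dose = Dose / Vd = 719 / 64.8 = 11.10 mg/L
k = ln2 / t½ = 0.693147 / 5.95 = 0.1165 h⁻¹
Fraction remaining after one interval: r = e^(−kτ) = e^(−0.1165 × 7.11) = 0.4368
Before dose 2, 1 dose has been given (aged 1τ).
C_trough = C₀ × r = 11.10 × 0.4368 = 4.848 mg/L

4.85 mg/L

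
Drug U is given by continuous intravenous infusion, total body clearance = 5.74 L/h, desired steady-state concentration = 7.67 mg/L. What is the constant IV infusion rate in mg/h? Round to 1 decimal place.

At steady state, infusion rate R₀ = Css × CL = 7.67 × 5.740 = 44.03 mg/h

44.0 mg/h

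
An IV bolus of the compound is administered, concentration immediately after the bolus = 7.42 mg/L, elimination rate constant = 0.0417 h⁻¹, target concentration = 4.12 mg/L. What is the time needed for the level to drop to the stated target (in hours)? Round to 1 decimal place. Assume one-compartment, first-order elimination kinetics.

t = ln(C₀ / C) / k = ln(7.420 / 4.12) / 0.04170
  = ln(1.801) / 0.04170 = 0.5883 / 0.04170 = 14.11 h

14.1 h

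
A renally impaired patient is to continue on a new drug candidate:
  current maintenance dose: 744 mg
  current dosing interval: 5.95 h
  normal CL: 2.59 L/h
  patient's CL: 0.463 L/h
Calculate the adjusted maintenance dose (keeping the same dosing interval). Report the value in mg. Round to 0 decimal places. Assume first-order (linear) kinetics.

To keep the same average steady-state level, dosing rate must scale with clearance.
CL ratio = 0.463 / 2.59 = 0.1788
New dose (same interval) = 744 × 0.1788 = 133.0 mg

133 mg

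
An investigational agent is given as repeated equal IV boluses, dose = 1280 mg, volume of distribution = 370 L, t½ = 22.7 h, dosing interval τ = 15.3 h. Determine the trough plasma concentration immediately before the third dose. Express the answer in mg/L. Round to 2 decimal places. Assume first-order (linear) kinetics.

C₀ per dose = Dose / Vd = 1280 / 370 = 3.459 mg/L
k = ln2 / t½ = 0.693147 / 22.7 = 0.03054 h⁻¹
Fraction remaining after one interval: r = e^(−kτ) = e^(−0.03054 × 15.3) = 0.6267
Before dose 3, 2 doses have been given (aged 1τ, 2τ).
C_trough = C₀ × (r + r²) = 3.459 × (0.6267 + 0.3928) = 3.526 mg/L

3.53 mg/L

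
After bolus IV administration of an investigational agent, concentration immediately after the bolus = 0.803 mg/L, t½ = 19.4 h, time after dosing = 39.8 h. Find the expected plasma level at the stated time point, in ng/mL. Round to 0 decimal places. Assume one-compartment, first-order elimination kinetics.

k = ln2 / t½ = 0.693147 / 19.4 = 0.03573 h⁻¹
C = C₀ · e^(−k·t) = 0.8030 × e^(−0.03573 × 39.8)
  = 0.8030 × 0.2412 = 0.1937 mg/L
Convert: 0.1937 mg/L × 1000 = 193.7 ng/mL

194 ng/mL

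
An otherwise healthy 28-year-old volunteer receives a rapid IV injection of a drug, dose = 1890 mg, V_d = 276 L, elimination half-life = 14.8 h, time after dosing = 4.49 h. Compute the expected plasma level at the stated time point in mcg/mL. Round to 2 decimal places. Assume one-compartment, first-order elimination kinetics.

C₀ = Dose / Vd = 1890 / 276 = 6.848 mg/L
k = ln2 / t½ = 0.693147 / 14.8 = 0.04683 h⁻¹
C = C₀ · e^(−k·t) = 6.848 × e^(−0.04683 × 4.49)
  = 6.848 × 0.8104 = 5.550 mg/L
(5.550 mg/L = 5.550 mcg/mL)

5.55 mcg/mL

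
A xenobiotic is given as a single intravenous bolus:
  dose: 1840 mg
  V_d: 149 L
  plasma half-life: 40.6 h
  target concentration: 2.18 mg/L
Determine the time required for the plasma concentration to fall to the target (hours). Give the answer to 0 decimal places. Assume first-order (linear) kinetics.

C₀ = Dose / Vd = 1840 / 149 = 12.35 mg/L
k = ln2 / t½ = 0.693147 / 40.6 = 0.01707 h⁻¹
t = ln(C₀ / C) / k = ln(12.35 / 2.18) / 0.01707
  = ln(5.665) / 0.01707 = 1.734 / 0.01707 = 101.6 h

102 h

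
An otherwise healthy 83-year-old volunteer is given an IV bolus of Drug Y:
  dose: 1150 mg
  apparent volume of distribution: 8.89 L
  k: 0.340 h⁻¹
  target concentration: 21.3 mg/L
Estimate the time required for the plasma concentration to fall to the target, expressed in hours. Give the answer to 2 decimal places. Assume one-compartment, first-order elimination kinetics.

5.31 h

C₀ = Dose / Vd = 1150 / 8.89 = 129.4 mg/L
t = ln(C₀ / C) / k = ln(129.4 / 21.3) / 0.3400
  = ln(6.075) / 0.3400 = 1.804 / 0.3400 = 5.306 h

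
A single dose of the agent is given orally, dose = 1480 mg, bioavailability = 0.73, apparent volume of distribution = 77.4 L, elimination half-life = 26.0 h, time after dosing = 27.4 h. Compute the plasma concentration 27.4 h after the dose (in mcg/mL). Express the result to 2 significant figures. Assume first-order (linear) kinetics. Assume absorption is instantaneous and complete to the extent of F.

6.7 mcg/mL

Amount reaching circulation = F × Dose = 0.73 × 1480 = 1080 mg
C₀ = F·Dose / Vd = 1080 / 77.4 = 13.95 mg/L
k = ln2 / t½ = 0.693147 / 26.0 = 0.02666 h⁻¹
C = C₀ · e^(−k·t) = 13.95 × e^(−0.02666 × 27.4)
  = 13.95 × 0.4817 = 6.720 mg/L
(6.720 mg/L = 6.720 mcg/mL)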